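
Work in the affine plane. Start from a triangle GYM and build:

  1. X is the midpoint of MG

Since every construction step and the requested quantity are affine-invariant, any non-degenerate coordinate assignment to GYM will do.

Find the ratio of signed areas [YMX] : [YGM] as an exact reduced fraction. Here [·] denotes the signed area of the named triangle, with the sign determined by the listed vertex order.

Choose coordinates G = (0, 0), Y = (1, 0), M = (0, 1).
1. X is the midpoint of MG ⇒ X = (0, 1/2)
2·[YMX] = 1/2, 2·[YGM] = -1
[YMX]:[YGM] = 1/2:-1 = -1/2

[YMX]:[YGM] = -1/2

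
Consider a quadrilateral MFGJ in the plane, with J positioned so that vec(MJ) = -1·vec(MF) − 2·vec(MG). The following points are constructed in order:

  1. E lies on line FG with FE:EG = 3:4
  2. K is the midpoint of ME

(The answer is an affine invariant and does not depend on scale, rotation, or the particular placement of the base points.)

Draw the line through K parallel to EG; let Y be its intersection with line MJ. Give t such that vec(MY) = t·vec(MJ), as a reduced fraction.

t = -1/6

Work in coordinates with M = (0, 0), F = (1, 0), G = (0, 1), J = (-1, -2).
1. E lies on line FG with FE:EG = 3:4 ⇒ E = (4/7, 3/7)
2. K is the midpoint of ME ⇒ K = (2/7, 3/14)
through K parallel to EG: direction (-4/7, 4/7); meets MJ at Y = (1/6, 1/3)
Y = M + t·(J−M) with t = -1/6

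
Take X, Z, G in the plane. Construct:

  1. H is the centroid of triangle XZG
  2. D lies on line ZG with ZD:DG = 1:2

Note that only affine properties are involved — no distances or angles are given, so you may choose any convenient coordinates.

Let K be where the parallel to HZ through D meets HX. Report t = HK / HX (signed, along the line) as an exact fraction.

Choose coordinates X = (0, 0), Z = (1, 0), G = (0, 1).
1. H is the centroid of triangle XZG ⇒ H = (1/3, 1/3)
2. D lies on line ZG with ZD:DG = 1:2 ⇒ D = (2/3, 1/3)
through D parallel to HZ: direction (2/3, -1/3); meets HX at K = (4/9, 4/9)
K = H + t·(X−H) with t = -1/3

t = -1/3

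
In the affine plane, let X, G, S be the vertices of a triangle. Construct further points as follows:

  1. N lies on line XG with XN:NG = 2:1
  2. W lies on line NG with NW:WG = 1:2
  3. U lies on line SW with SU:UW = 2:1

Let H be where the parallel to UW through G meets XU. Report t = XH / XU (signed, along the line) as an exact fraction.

t = 9/7

Set X = (0, 0), G = (1, 0), S = (0, 1); any affine frame gives the same invariant.
1. N lies on line XG with XN:NG = 2:1 ⇒ N = (2/3, 0)
2. W lies on line NG with NW:WG = 1:2 ⇒ W = (7/9, 0)
3. U lies on line SW with SU:UW = 2:1 ⇒ U = (14/27, 1/3)
through G parallel to UW: direction (7/27, -1/3); meets XU at H = (2/3, 3/7)
H = X + t·(U−X) with t = 9/7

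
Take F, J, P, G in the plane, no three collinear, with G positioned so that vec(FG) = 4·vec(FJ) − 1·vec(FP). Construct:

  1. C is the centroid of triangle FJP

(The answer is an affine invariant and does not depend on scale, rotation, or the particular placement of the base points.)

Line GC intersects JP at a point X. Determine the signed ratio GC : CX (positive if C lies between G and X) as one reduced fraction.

Choose coordinates F = (0, 0), J = (1, 0), P = (0, 1), G = (4, -1).
1. C is the centroid of triangle FJP ⇒ C = (1/3, 1/3)
line GC meets JP at X = (6/7, 1/7)
C = G + t·(X−G) with t = 7/6, so GC:CX = 7/6:-1/6

GC:CX = -7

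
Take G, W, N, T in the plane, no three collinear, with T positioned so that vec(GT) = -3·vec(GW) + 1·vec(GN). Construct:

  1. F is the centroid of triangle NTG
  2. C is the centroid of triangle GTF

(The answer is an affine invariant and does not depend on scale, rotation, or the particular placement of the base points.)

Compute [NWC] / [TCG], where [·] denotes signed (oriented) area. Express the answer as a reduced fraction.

[NWC]:[TCG] = 16/3

Work in coordinates with G = (0, 0), W = (1, 0), N = (0, 1), T = (-3, 1).
1. F is the centroid of triangle NTG ⇒ F = (-1, 2/3)
2. C is the centroid of triangle GTF ⇒ C = (-4/3, 5/9)
2·[NWC] = -16/9, 2·[TCG] = -1/3
[NWC]:[TCG] = -16/9:-1/3 = 16/3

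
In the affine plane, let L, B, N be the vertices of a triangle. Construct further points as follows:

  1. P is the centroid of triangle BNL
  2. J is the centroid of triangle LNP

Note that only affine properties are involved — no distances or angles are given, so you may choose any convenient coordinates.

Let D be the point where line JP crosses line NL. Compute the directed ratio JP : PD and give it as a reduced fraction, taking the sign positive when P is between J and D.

JP:PD = -2/3

Work in coordinates with L = (0, 0), B = (1, 0), N = (0, 1).
1. P is the centroid of triangle BNL ⇒ P = (1/3, 1/3)
2. J is the centroid of triangle LNP ⇒ J = (1/9, 4/9)
line JP meets NL at D = (0, 1/2)
P = J + t·(D−J) with t = -2, so JP:PD = -2:3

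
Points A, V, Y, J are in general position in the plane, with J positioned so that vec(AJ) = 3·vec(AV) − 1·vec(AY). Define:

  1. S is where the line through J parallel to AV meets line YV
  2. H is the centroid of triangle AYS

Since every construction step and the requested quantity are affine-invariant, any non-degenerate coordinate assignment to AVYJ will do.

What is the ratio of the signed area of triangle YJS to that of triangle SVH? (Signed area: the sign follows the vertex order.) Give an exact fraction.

Set A = (0, 0), V = (1, 0), Y = (0, 1), J = (3, -1); any affine frame gives the same invariant.
1. S is where the line through J parallel to AV meets line YV ⇒ S = (2, -1)
2. H is the centroid of triangle AYS ⇒ H = (2/3, 0)
2·[YJS] = -2, 2·[SVH] = 1/3
[YJS]:[SVH] = -2:1/3 = -6

[YJS]:[SVH] = -6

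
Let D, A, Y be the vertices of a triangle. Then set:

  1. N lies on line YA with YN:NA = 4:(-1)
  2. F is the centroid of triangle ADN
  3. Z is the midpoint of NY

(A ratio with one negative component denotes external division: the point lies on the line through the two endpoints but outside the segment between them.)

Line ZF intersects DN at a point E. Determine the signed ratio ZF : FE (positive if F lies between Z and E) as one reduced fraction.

ZF:FE = 5

Choose coordinates D = (0, 0), A = (1, 0), Y = (0, 1).
1. N lies on line YA with YN:NA = 4:(-1) ⇒ N = (4/3, -1/3)
2. F is the centroid of triangle ADN ⇒ F = (7/9, -1/9)
3. Z is the midpoint of NY ⇒ Z = (2/3, 1/3)
line ZF meets DN at E = (4/5, -1/5)
F = Z + t·(E−Z) with t = 5/6, so ZF:FE = 5/6:1/6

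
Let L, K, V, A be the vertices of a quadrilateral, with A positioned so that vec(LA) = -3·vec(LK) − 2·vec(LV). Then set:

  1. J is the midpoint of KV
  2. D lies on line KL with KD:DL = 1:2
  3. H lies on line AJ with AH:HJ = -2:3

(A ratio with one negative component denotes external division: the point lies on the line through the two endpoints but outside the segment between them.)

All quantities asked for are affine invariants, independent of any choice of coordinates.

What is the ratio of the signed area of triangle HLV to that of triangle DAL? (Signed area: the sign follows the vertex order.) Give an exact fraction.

Set L = (0, 0), K = (1, 0), V = (0, 1), A = (-3, -2); any affine frame gives the same invariant.
1. J is the midpoint of KV ⇒ J = (1/2, 1/2)
2. D lies on line KL with KD:DL = 1:2 ⇒ D = (2/3, 0)
3. H lies on line AJ with AH:HJ = -2:3 ⇒ H = (-10, -7)
2·[HLV] = 10, 2·[DAL] = -4/3
[HLV]:[DAL] = 10:-4/3 = -15/2

[HLV]:[DAL] = -15/2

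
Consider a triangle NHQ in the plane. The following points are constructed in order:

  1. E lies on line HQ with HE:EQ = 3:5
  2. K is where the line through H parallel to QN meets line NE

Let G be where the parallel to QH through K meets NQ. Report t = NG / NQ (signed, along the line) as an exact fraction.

t = 8/5

Choose coordinates N = (0, 0), H = (1, 0), Q = (0, 1).
1. E lies on line HQ with HE:EQ = 3:5 ⇒ E = (5/8, 3/8)
2. K is where the line through H parallel to QN meets line NE ⇒ K = (1, 3/5)
through K parallel to QH: direction (1, -1); meets NQ at G = (0, 8/5)
G = N + t·(Q−N) with t = 8/5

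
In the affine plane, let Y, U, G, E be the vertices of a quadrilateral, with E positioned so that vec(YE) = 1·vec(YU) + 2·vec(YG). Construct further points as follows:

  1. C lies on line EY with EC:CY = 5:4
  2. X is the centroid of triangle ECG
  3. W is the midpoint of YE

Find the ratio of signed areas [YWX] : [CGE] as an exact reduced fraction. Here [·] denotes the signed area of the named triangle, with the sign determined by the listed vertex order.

Set Y = (0, 0), U = (1, 0), G = (0, 1), E = (1, 2); any affine frame gives the same invariant.
1. C lies on line EY with EC:CY = 5:4 ⇒ C = (4/9, 8/9)
2. X is the centroid of triangle ECG ⇒ X = (13/27, 35/27)
3. W is the midpoint of YE ⇒ W = (1/2, 1)
2·[YWX] = 1/6, 2·[CGE] = -5/9
[YWX]:[CGE] = 1/6:-5/9 = -3/10

[YWX]:[CGE] = -3/10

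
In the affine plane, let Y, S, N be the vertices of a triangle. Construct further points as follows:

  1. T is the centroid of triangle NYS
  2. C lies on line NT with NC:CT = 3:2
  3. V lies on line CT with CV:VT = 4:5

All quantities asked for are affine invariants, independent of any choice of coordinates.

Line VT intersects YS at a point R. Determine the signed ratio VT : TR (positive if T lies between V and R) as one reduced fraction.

Choose coordinates Y = (0, 0), S = (1, 0), N = (0, 1).
1. T is the centroid of triangle NYS ⇒ T = (1/3, 1/3)
2. C lies on line NT with NC:CT = 3:2 ⇒ C = (1/5, 3/5)
3. V lies on line CT with CV:VT = 4:5 ⇒ V = (7/27, 13/27)
line VT meets YS at R = (1/2, 0)
T = V + t·(R−V) with t = 4/13, so VT:TR = 4/13:9/13

VT:TR = 4/9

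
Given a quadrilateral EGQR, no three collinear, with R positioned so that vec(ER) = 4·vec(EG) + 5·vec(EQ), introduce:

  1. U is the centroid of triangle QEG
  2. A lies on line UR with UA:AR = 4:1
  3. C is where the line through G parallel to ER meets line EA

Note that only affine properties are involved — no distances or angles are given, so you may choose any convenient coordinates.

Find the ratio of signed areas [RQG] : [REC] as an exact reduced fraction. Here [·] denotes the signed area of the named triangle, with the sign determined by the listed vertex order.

[RQG]:[REC] = 8/5

Choose coordinates E = (0, 0), G = (1, 0), Q = (0, 1), R = (4, 5).
1. U is the centroid of triangle QEG ⇒ U = (1/3, 1/3)
2. A lies on line UR with UA:AR = 4:1 ⇒ A = (49/15, 61/15)
3. C is where the line through G parallel to ER meets line EA ⇒ C = (245, 305)
2·[RQG] = 8, 2·[REC] = 5
[RQG]:[REC] = 8:5 = 8/5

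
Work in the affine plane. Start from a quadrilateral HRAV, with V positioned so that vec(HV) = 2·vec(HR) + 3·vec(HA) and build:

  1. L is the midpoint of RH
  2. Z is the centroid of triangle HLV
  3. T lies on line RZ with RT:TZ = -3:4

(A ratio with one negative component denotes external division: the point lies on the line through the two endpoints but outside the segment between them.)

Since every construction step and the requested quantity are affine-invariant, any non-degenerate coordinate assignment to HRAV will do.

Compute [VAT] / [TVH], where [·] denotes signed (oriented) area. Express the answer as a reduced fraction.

[VAT]:[TVH] = 22/21

Set H = (0, 0), R = (1, 0), A = (0, 1), V = (2, 3); any affine frame gives the same invariant.
1. L is the midpoint of RH ⇒ L = (1/2, 0)
2. Z is the centroid of triangle HLV ⇒ Z = (5/6, 1)
3. T lies on line RZ with RT:TZ = -3:4 ⇒ T = (3/2, -3)
2·[VAT] = 11, 2·[TVH] = 21/2
[VAT]:[TVH] = 11:21/2 = 22/21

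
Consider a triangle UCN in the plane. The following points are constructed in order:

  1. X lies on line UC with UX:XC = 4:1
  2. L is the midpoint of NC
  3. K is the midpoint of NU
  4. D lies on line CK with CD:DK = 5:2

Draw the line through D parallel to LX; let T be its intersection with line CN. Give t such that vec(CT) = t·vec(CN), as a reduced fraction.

Assign U = (0, 0), C = (1, 0), N = (0, 1) — the answer is frame-independent, so this choice is without loss of generality.
1. X lies on line UC with UX:XC = 4:1 ⇒ X = (4/5, 0)
2. L is the midpoint of NC ⇒ L = (1/2, 1/2)
3. K is the midpoint of NU ⇒ K = (0, 1/2)
4. D lies on line CK with CD:DK = 5:2 ⇒ D = (2/7, 5/14)
through D parallel to LX: direction (3/10, -1/2); meets CN at T = (-1/4, 5/4)
T = C + t·(N−C) with t = 5/4

t = 5/4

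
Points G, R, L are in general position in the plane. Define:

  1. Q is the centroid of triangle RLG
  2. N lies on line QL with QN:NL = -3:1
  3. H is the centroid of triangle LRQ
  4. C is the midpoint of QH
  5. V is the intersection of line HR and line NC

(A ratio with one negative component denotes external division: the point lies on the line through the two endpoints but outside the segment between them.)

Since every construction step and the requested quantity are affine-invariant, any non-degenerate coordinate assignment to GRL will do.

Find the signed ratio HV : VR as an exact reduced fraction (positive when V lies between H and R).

Assign G = (0, 0), R = (1, 0), L = (0, 1) — the answer is frame-independent, so this choice is without loss of generality.
1. Q is the centroid of triangle RLG ⇒ Q = (1/3, 1/3)
2. N lies on line QL with QN:NL = -3:1 ⇒ N = (-1/6, 4/3)
3. H is the centroid of triangle LRQ ⇒ H = (4/9, 4/9)
4. C is the midpoint of QH ⇒ C = (7/18, 7/18)
5. V is the intersection of line HR and line NC ⇒ V = (5/18, 26/45)
V = H + t·(R−H) with t = -3/10, so HV:VR = t:(1−t) = -3/10:13/10

HV:VR = -3/13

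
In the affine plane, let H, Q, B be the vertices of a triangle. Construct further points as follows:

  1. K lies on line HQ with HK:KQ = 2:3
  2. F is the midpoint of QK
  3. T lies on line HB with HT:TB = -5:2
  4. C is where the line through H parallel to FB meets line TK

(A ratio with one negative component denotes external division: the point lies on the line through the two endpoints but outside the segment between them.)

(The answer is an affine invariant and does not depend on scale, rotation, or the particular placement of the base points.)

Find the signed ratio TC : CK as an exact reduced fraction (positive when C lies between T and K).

Assign H = (0, 0), Q = (1, 0), B = (0, 1) — the answer is frame-independent, so this choice is without loss of generality.
1. K lies on line HQ with HK:KQ = 2:3 ⇒ K = (2/5, 0)
2. F is the midpoint of QK ⇒ F = (7/10, 0)
3. T lies on line HB with HT:TB = -5:2 ⇒ T = (0, 5/3)
4. C is where the line through H parallel to FB meets line TK ⇒ C = (14/23, -20/23)
C = T + t·(K−T) with t = 35/23, so TC:CK = t:(1−t) = 35/23:-12/23

TC:CK = -35/12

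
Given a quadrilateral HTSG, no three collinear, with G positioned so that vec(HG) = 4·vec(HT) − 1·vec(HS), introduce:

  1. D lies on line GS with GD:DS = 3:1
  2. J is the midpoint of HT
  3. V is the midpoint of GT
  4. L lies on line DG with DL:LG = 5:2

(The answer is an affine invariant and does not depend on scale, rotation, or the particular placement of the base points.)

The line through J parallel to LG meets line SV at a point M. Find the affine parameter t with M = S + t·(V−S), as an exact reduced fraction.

t = 3

Choose coordinates H = (0, 0), T = (1, 0), S = (0, 1), G = (4, -1).
1. D lies on line GS with GD:DS = 3:1 ⇒ D = (1, 1/2)
2. J is the midpoint of HT ⇒ J = (1/2, 0)
3. V is the midpoint of GT ⇒ V = (5/2, -1/2)
4. L lies on line DG with DL:LG = 5:2 ⇒ L = (22/7, -4/7)
through J parallel to LG: direction (6/7, -3/7); meets SV at M = (15/2, -7/2)
M = S + t·(V−S) with t = 3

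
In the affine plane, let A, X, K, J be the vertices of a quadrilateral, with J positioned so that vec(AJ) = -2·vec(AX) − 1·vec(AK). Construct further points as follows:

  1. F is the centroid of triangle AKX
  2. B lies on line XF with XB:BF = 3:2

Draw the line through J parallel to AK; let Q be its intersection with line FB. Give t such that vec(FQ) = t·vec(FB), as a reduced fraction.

t = -35/4

Choose coordinates A = (0, 0), X = (1, 0), K = (0, 1), J = (-2, -1).
1. F is the centroid of triangle AKX ⇒ F = (1/3, 1/3)
2. B lies on line XF with XB:BF = 3:2 ⇒ B = (3/5, 1/5)
through J parallel to AK: direction (0, 1); meets FB at Q = (-2, 3/2)
Q = F + t·(B−F) with t = -35/4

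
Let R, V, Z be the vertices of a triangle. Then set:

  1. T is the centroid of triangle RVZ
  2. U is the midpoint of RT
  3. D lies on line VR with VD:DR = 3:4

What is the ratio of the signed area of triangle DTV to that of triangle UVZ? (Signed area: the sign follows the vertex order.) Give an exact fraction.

[DTV]:[UVZ] = -3/14

Assign R = (0, 0), V = (1, 0), Z = (0, 1) — the answer is frame-independent, so this choice is without loss of generality.
1. T is the centroid of triangle RVZ ⇒ T = (1/3, 1/3)
2. U is the midpoint of RT ⇒ U = (1/6, 1/6)
3. D lies on line VR with VD:DR = 3:4 ⇒ D = (4/7, 0)
2·[DTV] = -1/7, 2·[UVZ] = 2/3
[DTV]:[UVZ] = -1/7:2/3 = -3/14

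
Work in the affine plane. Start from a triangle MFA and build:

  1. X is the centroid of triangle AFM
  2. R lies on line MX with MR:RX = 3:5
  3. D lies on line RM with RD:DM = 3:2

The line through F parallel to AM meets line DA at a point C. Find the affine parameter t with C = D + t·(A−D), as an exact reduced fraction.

Work in coordinates with M = (0, 0), F = (1, 0), A = (0, 1).
1. X is the centroid of triangle AFM ⇒ X = (1/3, 1/3)
2. R lies on line MX with MR:RX = 3:5 ⇒ R = (1/8, 1/8)
3. D lies on line RM with RD:DM = 3:2 ⇒ D = (1/20, 1/20)
through F parallel to AM: direction (0, -1); meets DA at C = (1, -18)
C = D + t·(A−D) with t = -19

t = -19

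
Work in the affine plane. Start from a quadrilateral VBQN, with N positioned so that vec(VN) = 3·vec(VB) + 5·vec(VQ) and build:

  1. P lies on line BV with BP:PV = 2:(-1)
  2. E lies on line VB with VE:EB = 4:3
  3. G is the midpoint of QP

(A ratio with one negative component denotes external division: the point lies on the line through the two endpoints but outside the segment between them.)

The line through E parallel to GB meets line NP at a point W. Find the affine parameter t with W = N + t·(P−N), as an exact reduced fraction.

t = 122/133

Work in coordinates with V = (0, 0), B = (1, 0), Q = (0, 1), N = (3, 5).
1. P lies on line BV with BP:PV = 2:(-1) ⇒ P = (-1, 0)
2. E lies on line VB with VE:EB = 4:3 ⇒ E = (4/7, 0)
3. G is the midpoint of QP ⇒ G = (-1/2, 1/2)
through E parallel to GB: direction (3/2, -1/2); meets NP at W = (-89/133, 55/133)
W = N + t·(P−N) with t = 122/133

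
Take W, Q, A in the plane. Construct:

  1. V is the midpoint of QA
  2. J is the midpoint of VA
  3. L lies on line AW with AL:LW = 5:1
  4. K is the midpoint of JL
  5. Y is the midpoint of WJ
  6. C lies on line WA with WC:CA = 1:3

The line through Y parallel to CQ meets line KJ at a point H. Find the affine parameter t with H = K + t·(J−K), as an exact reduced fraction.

t = -8/31

Set W = (0, 0), Q = (1, 0), A = (0, 1); any affine frame gives the same invariant.
1. V is the midpoint of QA ⇒ V = (1/2, 1/2)
2. J is the midpoint of VA ⇒ J = (1/4, 3/4)
3. L lies on line AW with AL:LW = 5:1 ⇒ L = (0, 1/6)
4. K is the midpoint of JL ⇒ K = (1/8, 11/24)
5. Y is the midpoint of WJ ⇒ Y = (1/8, 3/8)
6. C lies on line WA with WC:CA = 1:3 ⇒ C = (0, 1/4)
through Y parallel to CQ: direction (1, -1/4); meets KJ at H = (23/248, 95/248)
H = K + t·(J−K) with t = -8/31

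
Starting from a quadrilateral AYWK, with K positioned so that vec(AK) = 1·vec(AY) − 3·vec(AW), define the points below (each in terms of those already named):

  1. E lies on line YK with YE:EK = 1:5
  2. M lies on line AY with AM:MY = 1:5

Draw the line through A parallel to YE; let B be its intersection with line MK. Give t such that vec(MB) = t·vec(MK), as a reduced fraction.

t = -1/5

Set A = (0, 0), Y = (1, 0), W = (0, 1), K = (1, -3); any affine frame gives the same invariant.
1. E lies on line YK with YE:EK = 1:5 ⇒ E = (1, -1/2)
2. M lies on line AY with AM:MY = 1:5 ⇒ M = (1/6, 0)
through A parallel to YE: direction (0, -1/2); meets MK at B = (0, 3/5)
B = M + t·(K−M) with t = -1/5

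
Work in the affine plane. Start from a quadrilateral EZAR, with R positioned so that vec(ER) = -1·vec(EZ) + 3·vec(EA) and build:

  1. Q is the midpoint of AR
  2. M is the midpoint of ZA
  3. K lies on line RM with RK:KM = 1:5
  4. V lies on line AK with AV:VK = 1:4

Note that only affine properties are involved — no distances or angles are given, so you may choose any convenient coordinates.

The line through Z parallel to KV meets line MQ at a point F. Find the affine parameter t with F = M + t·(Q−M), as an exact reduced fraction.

t = -10/11

Set E = (0, 0), Z = (1, 0), A = (0, 1), R = (-1, 3); any affine frame gives the same invariant.
1. Q is the midpoint of AR ⇒ Q = (-1/2, 2)
2. M is the midpoint of ZA ⇒ M = (1/2, 1/2)
3. K lies on line RM with RK:KM = 1:5 ⇒ K = (-3/4, 31/12)
4. V lies on line AK with AV:VK = 1:4 ⇒ V = (-3/20, 79/60)
through Z parallel to KV: direction (3/5, -19/15); meets MQ at F = (31/22, -19/22)
F = M + t·(Q−M) with t = -10/11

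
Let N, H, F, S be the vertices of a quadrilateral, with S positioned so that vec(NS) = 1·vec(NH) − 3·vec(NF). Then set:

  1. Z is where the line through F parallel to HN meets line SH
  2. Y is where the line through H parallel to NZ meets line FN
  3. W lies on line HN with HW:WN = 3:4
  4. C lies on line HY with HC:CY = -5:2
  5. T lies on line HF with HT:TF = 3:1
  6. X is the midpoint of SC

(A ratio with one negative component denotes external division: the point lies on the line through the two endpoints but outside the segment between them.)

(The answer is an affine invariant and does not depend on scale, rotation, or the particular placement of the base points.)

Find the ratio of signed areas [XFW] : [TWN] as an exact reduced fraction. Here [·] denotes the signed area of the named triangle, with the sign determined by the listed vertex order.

[XFW]:[TWN] = 73/18

Choose coordinates N = (0, 0), H = (1, 0), F = (0, 1), S = (1, -3).
1. Z is where the line through F parallel to HN meets line SH ⇒ Z = (1, 1)
2. Y is where the line through H parallel to NZ meets line FN ⇒ Y = (0, -1)
3. W lies on line HN with HW:WN = 3:4 ⇒ W = (4/7, 0)
4. C lies on line HY with HC:CY = -5:2 ⇒ C = (-2/3, -5/3)
5. T lies on line HF with HT:TF = 3:1 ⇒ T = (1/4, 3/4)
6. X is the midpoint of SC ⇒ X = (1/6, -7/3)
2·[XFW] = -73/42, 2·[TWN] = -3/7
[XFW]:[TWN] = -73/42:-3/7 = 73/18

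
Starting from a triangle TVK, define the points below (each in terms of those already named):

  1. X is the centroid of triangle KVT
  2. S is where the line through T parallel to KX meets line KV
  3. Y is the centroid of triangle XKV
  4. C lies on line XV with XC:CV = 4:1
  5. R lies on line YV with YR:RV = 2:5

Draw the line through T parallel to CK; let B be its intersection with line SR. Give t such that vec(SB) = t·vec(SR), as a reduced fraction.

t = -21

Work in coordinates with T = (0, 0), V = (1, 0), K = (0, 1).
1. X is the centroid of triangle KVT ⇒ X = (1/3, 1/3)
2. S is where the line through T parallel to KX meets line KV ⇒ S = (-1, 2)
3. Y is the centroid of triangle XKV ⇒ Y = (4/9, 4/9)
4. C lies on line XV with XC:CV = 4:1 ⇒ C = (13/15, 1/15)
5. R lies on line YV with YR:RV = 2:5 ⇒ R = (38/63, 20/63)
through T parallel to CK: direction (-13/15, 14/15); meets SR at B = (-104/3, 112/3)
B = S + t·(R−S) with t = -21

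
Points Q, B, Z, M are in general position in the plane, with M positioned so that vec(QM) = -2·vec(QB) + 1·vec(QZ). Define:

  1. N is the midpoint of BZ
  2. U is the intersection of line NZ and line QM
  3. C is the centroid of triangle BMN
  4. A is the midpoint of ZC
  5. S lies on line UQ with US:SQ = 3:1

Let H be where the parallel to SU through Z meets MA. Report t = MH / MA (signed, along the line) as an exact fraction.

t = 24/17

Set Q = (0, 0), B = (1, 0), Z = (0, 1), M = (-2, 1); any affine frame gives the same invariant.
1. N is the midpoint of BZ ⇒ N = (1/2, 1/2)
2. U is the intersection of line NZ and line QM ⇒ U = (2, -1)
3. C is the centroid of triangle BMN ⇒ C = (-1/6, 1/2)
4. A is the midpoint of ZC ⇒ A = (-1/12, 3/4)
5. S lies on line UQ with US:SQ = 3:1 ⇒ S = (1/2, -1/4)
through Z parallel to SU: direction (3/2, -3/4); meets MA at H = (12/17, 11/17)
H = M + t·(A−M) with t = 24/17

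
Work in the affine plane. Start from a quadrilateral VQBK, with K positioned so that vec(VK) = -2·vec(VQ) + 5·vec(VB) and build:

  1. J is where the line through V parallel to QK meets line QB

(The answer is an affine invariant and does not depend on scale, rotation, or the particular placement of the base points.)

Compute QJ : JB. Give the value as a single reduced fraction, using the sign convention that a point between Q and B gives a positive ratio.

Choose coordinates V = (0, 0), Q = (1, 0), B = (0, 1), K = (-2, 5).
1. J is where the line through V parallel to QK meets line QB ⇒ J = (-3/2, 5/2)
J = Q + t·(B−Q) with t = 5/2, so QJ:JB = t:(1−t) = 5/2:-3/2

QJ:JB = -5/3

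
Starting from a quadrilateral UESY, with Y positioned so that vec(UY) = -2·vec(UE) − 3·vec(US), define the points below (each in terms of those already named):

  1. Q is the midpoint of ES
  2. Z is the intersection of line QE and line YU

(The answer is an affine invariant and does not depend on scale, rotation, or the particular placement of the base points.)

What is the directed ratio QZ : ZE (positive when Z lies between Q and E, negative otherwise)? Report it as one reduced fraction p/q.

Set U = (0, 0), E = (1, 0), S = (0, 1), Y = (-2, -3); any affine frame gives the same invariant.
1. Q is the midpoint of ES ⇒ Q = (1/2, 1/2)
2. Z is the intersection of line QE and line YU ⇒ Z = (2/5, 3/5)
Z = Q + t·(E−Q) with t = -1/5, so QZ:ZE = t:(1−t) = -1/5:6/5

QZ:ZE = -1/6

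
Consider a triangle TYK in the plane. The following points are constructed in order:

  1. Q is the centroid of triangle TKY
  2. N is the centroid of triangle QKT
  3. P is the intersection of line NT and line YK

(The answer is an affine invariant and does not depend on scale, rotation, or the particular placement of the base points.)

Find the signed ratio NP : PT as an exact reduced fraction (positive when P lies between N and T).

Set T = (0, 0), Y = (1, 0), K = (0, 1); any affine frame gives the same invariant.
1. Q is the centroid of triangle TKY ⇒ Q = (1/3, 1/3)
2. N is the centroid of triangle QKT ⇒ N = (1/9, 4/9)
3. P is the intersection of line NT and line YK ⇒ P = (1/5, 4/5)
P = N + t·(T−N) with t = -4/5, so NP:PT = t:(1−t) = -4/5:9/5

NP:PT = -4/9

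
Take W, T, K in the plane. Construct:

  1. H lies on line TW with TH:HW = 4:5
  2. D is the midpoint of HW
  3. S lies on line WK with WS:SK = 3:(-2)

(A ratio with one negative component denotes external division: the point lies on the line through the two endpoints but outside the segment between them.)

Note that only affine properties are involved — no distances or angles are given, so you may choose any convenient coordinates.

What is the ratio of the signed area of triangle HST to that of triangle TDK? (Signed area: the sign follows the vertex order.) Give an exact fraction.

[HST]:[TDK] = 24/13

Work in coordinates with W = (0, 0), T = (1, 0), K = (0, 1).
1. H lies on line TW with TH:HW = 4:5 ⇒ H = (5/9, 0)
2. D is the midpoint of HW ⇒ D = (5/18, 0)
3. S lies on line WK with WS:SK = 3:(-2) ⇒ S = (0, 3)
2·[HST] = -4/3, 2·[TDK] = -13/18
[HST]:[TDK] = -4/3:-13/18 = 24/13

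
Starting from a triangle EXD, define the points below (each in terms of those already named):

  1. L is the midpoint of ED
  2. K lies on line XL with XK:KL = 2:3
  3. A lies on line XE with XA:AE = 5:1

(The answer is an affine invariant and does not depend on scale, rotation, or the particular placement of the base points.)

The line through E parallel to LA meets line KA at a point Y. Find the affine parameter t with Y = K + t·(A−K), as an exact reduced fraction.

t = 4/3

Assign E = (0, 0), X = (1, 0), D = (0, 1) — the answer is frame-independent, so this choice is without loss of generality.
1. L is the midpoint of ED ⇒ L = (0, 1/2)
2. K lies on line XL with XK:KL = 2:3 ⇒ K = (3/5, 1/5)
3. A lies on line XE with XA:AE = 5:1 ⇒ A = (1/6, 0)
through E parallel to LA: direction (1/6, -1/2); meets KA at Y = (1/45, -1/15)
Y = K + t·(A−K) with t = 4/3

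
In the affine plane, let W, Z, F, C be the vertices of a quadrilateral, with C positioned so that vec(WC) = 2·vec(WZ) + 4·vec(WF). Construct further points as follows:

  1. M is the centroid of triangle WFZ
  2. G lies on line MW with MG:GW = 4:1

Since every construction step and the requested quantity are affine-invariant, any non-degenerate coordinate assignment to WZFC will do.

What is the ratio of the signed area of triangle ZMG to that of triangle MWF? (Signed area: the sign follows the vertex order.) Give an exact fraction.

Assign W = (0, 0), Z = (1, 0), F = (0, 1), C = (2, 4) — the answer is frame-independent, so this choice is without loss of generality.
1. M is the centroid of triangle WFZ ⇒ M = (1/3, 1/3)
2. G lies on line MW with MG:GW = 4:1 ⇒ G = (1/15, 1/15)
2·[ZMG] = 4/15, 2·[MWF] = -1/3
[ZMG]:[MWF] = 4/15:-1/3 = -4/5

[ZMG]:[MWF] = -4/5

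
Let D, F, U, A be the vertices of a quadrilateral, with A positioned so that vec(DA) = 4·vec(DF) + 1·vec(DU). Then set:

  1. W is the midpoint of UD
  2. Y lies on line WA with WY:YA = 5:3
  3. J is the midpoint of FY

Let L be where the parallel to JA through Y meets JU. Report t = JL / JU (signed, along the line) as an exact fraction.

Choose coordinates D = (0, 0), F = (1, 0), U = (0, 1), A = (4, 1).
1. W is the midpoint of UD ⇒ W = (0, 1/2)
2. Y lies on line WA with WY:YA = 5:3 ⇒ Y = (5/2, 13/16)
3. J is the midpoint of FY ⇒ J = (7/4, 13/32)
through Y parallel to JA: direction (9/4, 19/32); meets JU at L = (427/304, 67/128)
L = J + t·(U−J) with t = 15/76

t = 15/76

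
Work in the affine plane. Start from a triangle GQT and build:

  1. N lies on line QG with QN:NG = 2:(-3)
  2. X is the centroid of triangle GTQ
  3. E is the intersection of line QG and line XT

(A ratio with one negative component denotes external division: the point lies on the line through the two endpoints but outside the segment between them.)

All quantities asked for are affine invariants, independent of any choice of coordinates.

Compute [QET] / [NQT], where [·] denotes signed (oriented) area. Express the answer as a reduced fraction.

Choose coordinates G = (0, 0), Q = (1, 0), T = (0, 1).
1. N lies on line QG with QN:NG = 2:(-3) ⇒ N = (3, 0)
2. X is the centroid of triangle GTQ ⇒ X = (1/3, 1/3)
3. E is the intersection of line QG and line XT ⇒ E = (1/2, 0)
2·[QET] = -1/2, 2·[NQT] = -2
[QET]:[NQT] = -1/2:-2 = 1/4

[QET]:[NQT] = 1/4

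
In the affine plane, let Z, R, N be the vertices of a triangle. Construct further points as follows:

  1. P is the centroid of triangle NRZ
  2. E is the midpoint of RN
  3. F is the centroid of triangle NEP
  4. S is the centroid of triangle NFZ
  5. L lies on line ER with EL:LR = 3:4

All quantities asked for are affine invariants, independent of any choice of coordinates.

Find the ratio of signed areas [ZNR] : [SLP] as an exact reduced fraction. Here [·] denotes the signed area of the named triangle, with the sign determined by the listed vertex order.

Assign Z = (0, 0), R = (1, 0), N = (0, 1) — the answer is frame-independent, so this choice is without loss of generality.
1. P is the centroid of triangle NRZ ⇒ P = (1/3, 1/3)
2. E is the midpoint of RN ⇒ E = (1/2, 1/2)
3. F is the centroid of triangle NEP ⇒ F = (5/18, 11/18)
4. S is the centroid of triangle NFZ ⇒ S = (5/54, 29/54)
5. L lies on line ER with EL:LR = 3:4 ⇒ L = (5/7, 2/7)
2·[ZNR] = -1, 2·[SLP] = -25/378
[ZNR]:[SLP] = -1:-25/378 = 378/25

[ZNR]:[SLP] = 378/25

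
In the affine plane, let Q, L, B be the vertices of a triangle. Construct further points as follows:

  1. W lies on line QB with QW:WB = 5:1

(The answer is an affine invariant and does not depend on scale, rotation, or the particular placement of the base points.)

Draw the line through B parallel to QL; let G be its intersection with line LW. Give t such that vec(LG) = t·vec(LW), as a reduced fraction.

t = 6/5

Work in coordinates with Q = (0, 0), L = (1, 0), B = (0, 1).
1. W lies on line QB with QW:WB = 5:1 ⇒ W = (0, 5/6)
through B parallel to QL: direction (1, 0); meets LW at G = (-1/5, 1)
G = L + t·(W−L) with t = 6/5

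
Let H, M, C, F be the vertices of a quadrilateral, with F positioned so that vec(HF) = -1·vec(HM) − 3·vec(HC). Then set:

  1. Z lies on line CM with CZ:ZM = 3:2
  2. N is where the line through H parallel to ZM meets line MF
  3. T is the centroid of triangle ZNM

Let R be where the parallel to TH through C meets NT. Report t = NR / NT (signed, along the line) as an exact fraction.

t = 17/6

Choose coordinates H = (0, 0), M = (1, 0), C = (0, 1), F = (-1, -3).
1. Z lies on line CM with CZ:ZM = 3:2 ⇒ Z = (3/5, 2/5)
2. N is where the line through H parallel to ZM meets line MF ⇒ N = (3/5, -3/5)
3. T is the centroid of triangle ZNM ⇒ T = (11/15, -1/15)
through C parallel to TH: direction (-11/15, 1/15); meets NT at R = (44/45, 41/45)
R = N + t·(T−N) with t = 17/6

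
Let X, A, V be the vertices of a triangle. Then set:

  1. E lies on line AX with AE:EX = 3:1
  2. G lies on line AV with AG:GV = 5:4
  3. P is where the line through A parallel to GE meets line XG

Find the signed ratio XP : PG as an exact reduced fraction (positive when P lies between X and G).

Choose coordinates X = (0, 0), A = (1, 0), V = (0, 1).
1. E lies on line AX with AE:EX = 3:1 ⇒ E = (1/4, 0)
2. G lies on line AV with AG:GV = 5:4 ⇒ G = (4/9, 5/9)
3. P is where the line through A parallel to GE meets line XG ⇒ P = (16/9, 20/9)
P = X + t·(G−X) with t = 4, so XP:PG = t:(1−t) = 4:-3

XP:PG = -4/3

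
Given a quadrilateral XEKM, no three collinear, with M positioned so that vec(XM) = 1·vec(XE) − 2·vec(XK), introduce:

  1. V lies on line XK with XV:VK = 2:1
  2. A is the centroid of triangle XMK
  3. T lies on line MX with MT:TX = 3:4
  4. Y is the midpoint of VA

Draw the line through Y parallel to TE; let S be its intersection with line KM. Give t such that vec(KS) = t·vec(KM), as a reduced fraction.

Choose coordinates X = (0, 0), E = (1, 0), K = (0, 1), M = (1, -2).
1. V lies on line XK with XV:VK = 2:1 ⇒ V = (0, 2/3)
2. A is the centroid of triangle XMK ⇒ A = (1/3, -1/3)
3. T lies on line MX with MT:TX = 3:4 ⇒ T = (4/7, -8/7)
4. Y is the midpoint of VA ⇒ Y = (1/6, 1/6)
through Y parallel to TE: direction (3/7, 8/7); meets KM at S = (23/102, 11/34)
S = K + t·(M−K) with t = 23/102

t = 23/102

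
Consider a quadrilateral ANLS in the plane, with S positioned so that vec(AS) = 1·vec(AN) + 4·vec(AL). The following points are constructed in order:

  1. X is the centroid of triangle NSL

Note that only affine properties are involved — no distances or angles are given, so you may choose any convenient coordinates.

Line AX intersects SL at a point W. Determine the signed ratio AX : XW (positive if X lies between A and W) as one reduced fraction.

Choose coordinates A = (0, 0), N = (1, 0), L = (0, 1), S = (1, 4).
1. X is the centroid of triangle NSL ⇒ X = (2/3, 5/3)
line AX meets SL at W = (-2, -5)
X = A + t·(W−A) with t = -1/3, so AX:XW = -1/3:4/3

AX:XW = -1/4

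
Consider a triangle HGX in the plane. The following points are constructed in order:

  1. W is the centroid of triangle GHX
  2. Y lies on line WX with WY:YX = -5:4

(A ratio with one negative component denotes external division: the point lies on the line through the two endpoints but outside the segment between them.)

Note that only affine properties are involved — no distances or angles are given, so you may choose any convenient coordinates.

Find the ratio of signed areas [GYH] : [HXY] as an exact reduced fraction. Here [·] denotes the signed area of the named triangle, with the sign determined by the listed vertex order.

[GYH]:[HXY] = 11/4

Choose coordinates H = (0, 0), G = (1, 0), X = (0, 1).
1. W is the centroid of triangle GHX ⇒ W = (1/3, 1/3)
2. Y lies on line WX with WY:YX = -5:4 ⇒ Y = (-4/3, 11/3)
2·[GYH] = 11/3, 2·[HXY] = 4/3
[GYH]:[HXY] = 11/3:4/3 = 11/4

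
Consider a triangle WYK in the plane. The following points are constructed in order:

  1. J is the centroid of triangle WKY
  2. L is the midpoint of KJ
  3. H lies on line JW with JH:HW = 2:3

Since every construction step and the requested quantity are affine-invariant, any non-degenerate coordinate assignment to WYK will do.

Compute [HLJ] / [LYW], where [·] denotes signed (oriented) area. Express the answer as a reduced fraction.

Set W = (0, 0), Y = (1, 0), K = (0, 1); any affine frame gives the same invariant.
1. J is the centroid of triangle WKY ⇒ J = (1/3, 1/3)
2. L is the midpoint of KJ ⇒ L = (1/6, 2/3)
3. H lies on line JW with JH:HW = 2:3 ⇒ H = (1/5, 1/5)
2·[HLJ] = -1/15, 2·[LYW] = -2/3
[HLJ]:[LYW] = -1/15:-2/3 = 1/10

[HLJ]:[LYW] = 1/10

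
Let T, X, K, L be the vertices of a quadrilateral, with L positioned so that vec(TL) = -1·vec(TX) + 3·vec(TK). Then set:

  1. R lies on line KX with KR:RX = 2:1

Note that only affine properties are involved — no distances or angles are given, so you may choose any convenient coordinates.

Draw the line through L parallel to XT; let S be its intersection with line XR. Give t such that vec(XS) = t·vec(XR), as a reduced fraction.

t = 9

Work in coordinates with T = (0, 0), X = (1, 0), K = (0, 1), L = (-1, 3).
1. R lies on line KX with KR:RX = 2:1 ⇒ R = (2/3, 1/3)
through L parallel to XT: direction (-1, 0); meets XR at S = (-2, 3)
S = X + t·(R−X) with t = 9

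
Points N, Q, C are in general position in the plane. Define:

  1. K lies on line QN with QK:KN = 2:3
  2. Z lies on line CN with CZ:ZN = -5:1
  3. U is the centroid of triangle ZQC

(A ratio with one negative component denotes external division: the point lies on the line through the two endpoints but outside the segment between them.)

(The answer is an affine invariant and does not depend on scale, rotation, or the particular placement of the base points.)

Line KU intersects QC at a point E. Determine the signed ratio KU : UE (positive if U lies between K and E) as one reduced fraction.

Choose coordinates N = (0, 0), Q = (1, 0), C = (0, 1).
1. K lies on line QN with QK:KN = 2:3 ⇒ K = (3/5, 0)
2. Z lies on line CN with CZ:ZN = -5:1 ⇒ Z = (0, -1/4)
3. U is the centroid of triangle ZQC ⇒ U = (1/3, 1/4)
line KU meets QC at E = (7, -6)
U = K + t·(E−K) with t = -1/24, so KU:UE = -1/24:25/24

KU:UE = -1/25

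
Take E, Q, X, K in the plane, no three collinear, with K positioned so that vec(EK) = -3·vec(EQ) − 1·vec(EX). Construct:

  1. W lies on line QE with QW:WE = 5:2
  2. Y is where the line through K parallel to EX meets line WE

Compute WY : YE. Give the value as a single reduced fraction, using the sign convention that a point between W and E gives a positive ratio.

WY:YE = -23/21

Set E = (0, 0), Q = (1, 0), X = (0, 1), K = (-3, -1); any affine frame gives the same invariant.
1. W lies on line QE with QW:WE = 5:2 ⇒ W = (2/7, 0)
2. Y is where the line through K parallel to EX meets line WE ⇒ Y = (-3, 0)
Y = W + t·(E−W) with t = 23/2, so WY:YE = t:(1−t) = 23/2:-21/2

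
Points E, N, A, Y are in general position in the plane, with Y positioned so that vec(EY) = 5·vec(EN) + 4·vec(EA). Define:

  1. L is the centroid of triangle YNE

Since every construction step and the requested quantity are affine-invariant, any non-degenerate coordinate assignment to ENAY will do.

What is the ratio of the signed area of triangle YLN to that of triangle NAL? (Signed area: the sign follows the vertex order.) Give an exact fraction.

Assign E = (0, 0), N = (1, 0), A = (0, 1), Y = (5, 4) — the answer is frame-independent, so this choice is without loss of generality.
1. L is the centroid of triangle YNE ⇒ L = (2, 4/3)
2·[YLN] = 4/3, 2·[NAL] = -7/3
[YLN]:[NAL] = 4/3:-7/3 = -4/7

[YLN]:[NAL] = -4/7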